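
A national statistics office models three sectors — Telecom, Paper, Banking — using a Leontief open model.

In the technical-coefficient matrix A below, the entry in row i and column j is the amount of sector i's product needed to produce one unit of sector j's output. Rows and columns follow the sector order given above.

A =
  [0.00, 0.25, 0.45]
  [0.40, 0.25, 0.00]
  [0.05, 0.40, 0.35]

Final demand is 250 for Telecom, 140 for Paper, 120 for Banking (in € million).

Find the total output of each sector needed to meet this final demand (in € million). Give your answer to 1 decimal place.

I − A =
  [   1.00    -0.25    -0.45]
  [  -0.40     0.75     0.00]
  [  -0.05    -0.40     0.65]
Cofactors of I−A, C_ij = (−1)^(i+j)·(minor ij) (rows/columns in the sector order above):
  C_11 = (0.75)(0.65) − (0.00)(-0.40) = 0.4875
  C_12 = −[(-0.40)(0.65) − (0.00)(-0.05)] = 0.2600
  C_13 = (-0.40)(-0.40) − (0.75)(-0.05) = 0.1975
  C_21 = −[(-0.25)(0.65) − (-0.45)(-0.40)] = 0.3425
  C_22 = (1.00)(0.65) − (-0.45)(-0.05) = 0.6275
  C_23 = −[(1.00)(-0.40) − (-0.25)(-0.05)] = 0.4125
  C_31 = (-0.25)(0.00) − (-0.45)(0.75) = 0.3375
  C_32 = −[(1.00)(0.00) − (-0.45)(-0.40)] = 0.1800
  C_33 = (1.00)(0.75) − (-0.25)(-0.40) = 0.6500
det(I−A) = Σ_j (I−A)_1j·C_1j = (1.00)(0.4875) + (-0.25)(0.2600) + (-0.45)(0.1975) = 0.333625
adj(I−A) = Cᵀ =
  [ 0.4875   0.3425   0.3375]
  [ 0.2600   0.6275   0.1800]
  [ 0.1975   0.4125   0.6500]
(I − A)⁻¹ = adj(I−A) / det(I−A) ≈
  [   1.4612     1.0266     1.0116]
  [   0.7793     1.8809     0.5395]
  [   0.5920     1.2364     1.9483]
x = (I − A)⁻¹ d = adj(I−A)·d / det(I−A), with det(I−A) = 0.333625:
  x_1 = (0.4875·250 + 0.3425·140 + 0.3375·120) / 0.333625 = 210.325 / 0.333625 ≈ 630.4
  x_2 = (0.2600·250 + 0.6275·140 + 0.1800·120) / 0.333625 = 174.45 / 0.333625 ≈ 522.9
  x_3 = (0.1975·250 + 0.4125·140 + 0.6500·120) / 0.333625 = 185.125 / 0.333625 ≈ 554.9

x_1 = 630.4, x_2 = 522.9, x_3 = 554.9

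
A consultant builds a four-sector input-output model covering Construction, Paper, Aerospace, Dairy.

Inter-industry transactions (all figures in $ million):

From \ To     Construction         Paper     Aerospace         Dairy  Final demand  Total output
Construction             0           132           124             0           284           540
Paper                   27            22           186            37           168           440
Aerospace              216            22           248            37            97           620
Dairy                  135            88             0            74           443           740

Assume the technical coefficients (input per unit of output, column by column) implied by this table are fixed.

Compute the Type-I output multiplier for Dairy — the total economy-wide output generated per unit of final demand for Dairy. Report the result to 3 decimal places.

m_4 = 1.473

Technical coefficients a_ij = z_ij / X_j:
  a_11 = 0/540 = 0.00, a_21 = 27/540 = 0.05, a_31 = 216/540 = 0.40, a_41 = 135/540 = 0.25
  a_12 = 132/440 = 0.30, a_22 = 22/440 = 0.05, a_32 = 22/440 = 0.05, a_42 = 88/440 = 0.20
  a_13 = 124/620 = 0.20, a_23 = 186/620 = 0.30, a_33 = 248/620 = 0.40, a_43 = 0/620 = 0.00
  a_14 = 0/740 = 0.00, a_24 = 37/740 = 0.05, a_34 = 37/740 = 0.05, a_44 = 74/740 = 0.10
I − A =
  [   1.00    -0.30    -0.20     0.00]
  [  -0.05     0.95    -0.30    -0.05]
  [  -0.40    -0.05     0.60    -0.05]
  [  -0.25    -0.20     0.00     0.90]
Compute the cofactors C_ij = (−1)^(i+j)·(3×3 minor ij) of I−A; the adjugate is their transpose:
adj(I−A) = Cᵀ =
  [ 0.49050   0.17300   0.25000   0.02350]
  [ 0.14625   0.46550   0.28150   0.04150]
  [ 0.35325   0.16675   0.82775   0.05525]
  [ 0.16875   0.15150   0.13200   0.43350]
det(I−A) = Σ_j (I−A)_1j·C_1j = (1.00)(0.49050) + (-0.30)(0.14625) + (-0.20)(0.35325) + (0.00)(0.16875) = 0.375975
(I − A)⁻¹ = adj(I−A) / det(I−A) ≈
  [   1.3046     0.4601     0.6649     0.0625]
  [   0.3890     1.2381     0.7487     0.1104]
  [   0.9396     0.4435     2.2016     0.1470]
  [   0.4488     0.4030     0.3511     1.1530]
The output multiplier for sector j is the column-j sum of the Leontief inverse (I − A)⁻¹ = adj(I−A) / det(I−A).
Column 4 of adj(I−A): (0.02350, 0.04150, 0.05525, 0.43350); det(I−A) = 0.375975.
m_4 = (0.02350 + 0.04150 + 0.05525 + 0.43350) / 0.375975 = 0.55375 / 0.375975 ≈ 1.473.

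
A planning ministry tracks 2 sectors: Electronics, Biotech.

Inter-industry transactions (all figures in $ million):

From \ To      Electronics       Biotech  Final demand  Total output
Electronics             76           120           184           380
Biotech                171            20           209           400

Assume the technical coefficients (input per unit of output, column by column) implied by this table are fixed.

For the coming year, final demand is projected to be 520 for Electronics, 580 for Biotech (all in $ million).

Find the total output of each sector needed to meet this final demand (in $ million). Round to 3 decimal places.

x_E = 1068.800, x_B = 1116.800

Technical coefficients a_ij = z_ij / X_j:
  a_EE = 76/380 = 0.20, a_BE = 171/380 = 0.45
  a_EB = 120/400 = 0.30, a_BB = 20/400 = 0.05
I − A =
  [   0.80    -0.30]
  [  -0.45     0.95]
det(I−A) = (0.80)(0.95) − (-0.30)(-0.45) = 0.6250
adj(I−A) = [[0.95, 0.30], [0.45, 0.80]]
(I − A)⁻¹ = adj(I−A) / det(I−A) ≈
  [   1.5200     0.4800]
  [   0.7200     1.2800]
x = (I − A)⁻¹ d = adj(I−A)·d / det(I−A), with det(I−A) = 0.6250:
  x_E = (0.95·520 + 0.30·580) / 0.6250 = 668.00 / 0.6250 = 1068.800
  x_B = (0.45·520 + 0.80·580) / 0.6250 = 698.00 / 0.6250 = 1116.800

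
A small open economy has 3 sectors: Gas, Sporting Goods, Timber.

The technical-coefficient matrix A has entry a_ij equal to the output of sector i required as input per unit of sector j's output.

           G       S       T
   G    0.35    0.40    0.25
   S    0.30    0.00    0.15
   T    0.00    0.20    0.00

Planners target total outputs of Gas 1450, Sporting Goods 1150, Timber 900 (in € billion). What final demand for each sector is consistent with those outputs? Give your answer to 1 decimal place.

d_G = 257.5, d_S = 580.0, d_T = 670.0

I − A =
  [   0.65    -0.40    -0.25]
  [  -0.30     1.00    -0.15]
  [   0.00    -0.20     1.00]
d = (I − A) x:
  d_G = (+0.65)·1450 + (-0.40)·1150 + (-0.25)·900 = 257.5
  d_S = (-0.30)·1450 + (+1.00)·1150 + (-0.15)·900 = 580.0
  d_T = (+0.00)·1450 + (-0.20)·1150 + (+1.00)·900 = 670.0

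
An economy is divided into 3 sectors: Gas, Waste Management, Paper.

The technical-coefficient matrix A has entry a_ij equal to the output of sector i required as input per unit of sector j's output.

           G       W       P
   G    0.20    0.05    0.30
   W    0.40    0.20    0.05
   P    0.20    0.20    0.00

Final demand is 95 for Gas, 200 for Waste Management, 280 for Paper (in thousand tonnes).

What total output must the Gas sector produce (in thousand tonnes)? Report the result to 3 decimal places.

x_G = 305.746

I − A =
  [   0.80    -0.05    -0.30]
  [  -0.40     0.80    -0.05]
  [  -0.20    -0.20     1.00]
Cofactors of I−A, C_ij = (−1)^(i+j)·(minor ij) (rows/columns in the sector order above):
  C_11 = (0.80)(1.00) − (-0.05)(-0.20) = 0.7900
  C_12 = −[(-0.40)(1.00) − (-0.05)(-0.20)] = 0.4100
  C_13 = (-0.40)(-0.20) − (0.80)(-0.20) = 0.2400
  C_21 = −[(-0.05)(1.00) − (-0.30)(-0.20)] = 0.1100
  C_22 = (0.80)(1.00) − (-0.30)(-0.20) = 0.7400
  C_23 = −[(0.80)(-0.20) − (-0.05)(-0.20)] = 0.1700
  C_31 = (-0.05)(-0.05) − (-0.30)(0.80) = 0.2425
  C_32 = −[(0.80)(-0.05) − (-0.30)(-0.40)] = 0.1600
  C_33 = (0.80)(0.80) − (-0.05)(-0.40) = 0.6200
det(I−A) = Σ_j (I−A)_1j·C_1j = (0.80)(0.7900) + (-0.05)(0.4100) + (-0.30)(0.2400) = 0.5395
adj(I−A) = Cᵀ =
  [ 0.7900   0.1100   0.2425]
  [ 0.4100   0.7400   0.1600]
  [ 0.2400   0.1700   0.6200]
(I − A)⁻¹ = adj(I−A) / det(I−A) ≈
  [   1.4643     0.2039     0.4495]
  [   0.7600     1.3716     0.2966]
  [   0.4449     0.3151     1.1492]
x = (I − A)⁻¹ d = adj(I−A)·d / det(I−A), with det(I−A) = 0.5395:
  x_G = (0.7900·95 + 0.1100·200 + 0.2425·280) / 0.5395 = 164.95 / 0.5395 ≈ 305.746
  x_W = (0.4100·95 + 0.7400·200 + 0.1600·280) / 0.5395 = 231.75 / 0.5395 ≈ 429.564
  x_P = (0.2400·95 + 0.1700·200 + 0.6200·280) / 0.5395 = 230.40 / 0.5395 ≈ 427.062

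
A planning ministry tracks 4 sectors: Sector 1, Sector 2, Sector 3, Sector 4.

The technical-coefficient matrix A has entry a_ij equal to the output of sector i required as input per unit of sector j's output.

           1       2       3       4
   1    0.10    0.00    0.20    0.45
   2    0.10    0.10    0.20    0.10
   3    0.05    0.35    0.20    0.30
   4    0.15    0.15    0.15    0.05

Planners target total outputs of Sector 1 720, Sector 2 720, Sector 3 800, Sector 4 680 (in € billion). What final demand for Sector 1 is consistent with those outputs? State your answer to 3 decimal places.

I − A =
  [   0.90     0.00    -0.20    -0.45]
  [  -0.10     0.90    -0.20    -0.10]
  [  -0.05    -0.35     0.80    -0.30]
  [  -0.15    -0.15    -0.15     0.95]
d = (I − A) x:
  d_1 = (+0.90)·720 + (+0.00)·720 + (-0.20)·800 + (-0.45)·680 = 182.000
  d_2 = (-0.10)·720 + (+0.90)·720 + (-0.20)·800 + (-0.10)·680 = 348.000
  d_3 = (-0.05)·720 + (-0.35)·720 + (+0.80)·800 + (-0.30)·680 = 148.000
  d_4 = (-0.15)·720 + (-0.15)·720 + (-0.15)·800 + (+0.95)·680 = 310.000

d_1 = 182.000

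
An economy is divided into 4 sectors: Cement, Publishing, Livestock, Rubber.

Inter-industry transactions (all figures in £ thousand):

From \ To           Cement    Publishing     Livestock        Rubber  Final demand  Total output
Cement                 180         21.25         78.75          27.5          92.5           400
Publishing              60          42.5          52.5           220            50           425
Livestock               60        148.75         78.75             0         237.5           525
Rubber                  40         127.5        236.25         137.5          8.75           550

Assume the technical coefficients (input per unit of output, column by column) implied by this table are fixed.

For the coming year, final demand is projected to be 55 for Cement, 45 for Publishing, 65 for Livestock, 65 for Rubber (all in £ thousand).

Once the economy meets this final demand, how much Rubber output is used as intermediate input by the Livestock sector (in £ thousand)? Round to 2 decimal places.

z_RL = 102.35

Technical coefficients a_ij = z_ij / X_j:
  a_CC = 180/400 = 0.45, a_PC = 60/400 = 0.15, a_LC = 60/400 = 0.15, a_RC = 40/400 = 0.10
  a_CP = 21.25/425 = 0.05, a_PP = 42.5/425 = 0.10, a_LP = 148.75/425 = 0.35, a_RP = 127.5/425 = 0.30
  a_CL = 78.75/525 = 0.15, a_PL = 52.5/525 = 0.10, a_LL = 78.75/525 = 0.15, a_RL = 236.25/525 = 0.45
  a_CR = 27.5/550 = 0.05, a_PR = 220/550 = 0.40, a_LR = 0/550 = 0.00, a_RR = 137.5/550 = 0.25
I − A =
  [   0.55    -0.05    -0.15    -0.05]
  [  -0.15     0.90    -0.10    -0.40]
  [  -0.15    -0.35     0.85     0.00]
  [  -0.10    -0.30    -0.45     0.75]
Compute the cofactors C_ij = (−1)^(i+j)·(3×3 minor ij) of I−A; the adjugate is their transpose:
adj(I−A) = Cᵀ =
  [ 0.382500   0.091875   0.117750   0.074500]
  [ 0.167875   0.326125   0.166000   0.185125]
  [ 0.136625   0.150500   0.290875   0.089375]
  [ 0.200125   0.233000   0.256625   0.366250]
det(I−A) = Σ_j (I−A)_1j·C_1j = (0.55)(0.382500) + (-0.05)(0.167875) + (-0.15)(0.136625) + (-0.05)(0.200125) = 0.17148125
(I − A)⁻¹ = adj(I−A) / det(I−A) ≈
  [   2.2306     0.5358     0.6867     0.4344]
  [   0.9790     1.9018     0.9680     1.0796]
  [   0.7967     0.8776     1.6962     0.5212]
  [   1.1670     1.3587     1.4965     2.1358]
First solve x = (I − A)⁻¹ d = adj(I−A)·d / det(I−A); in particular x_L = (0.136625·55 + 0.150500·45 + 0.290875·65 + 0.089375·65) / 0.17148125 = 39.003125 / 0.17148125 ≈ 227.4483.
Intermediate flow from R to L: z_RL = a_RL · x_L = 0.45 × 39.003125 / 0.17148125 = 17.55140625 / 0.17148125 ≈ 102.35.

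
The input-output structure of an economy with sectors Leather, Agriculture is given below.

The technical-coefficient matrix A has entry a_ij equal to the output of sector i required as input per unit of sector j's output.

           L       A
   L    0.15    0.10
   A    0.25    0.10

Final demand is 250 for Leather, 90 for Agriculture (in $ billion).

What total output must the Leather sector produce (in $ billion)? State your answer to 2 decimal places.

x_L = 316.22

I − A =
  [   0.85    -0.10]
  [  -0.25     0.90]
det(I−A) = (0.85)(0.90) − (-0.10)(-0.25) = 0.7400
adj(I−A) = [[0.90, 0.10], [0.25, 0.85]]
(I − A)⁻¹ = adj(I−A) / det(I−A) ≈
  [   1.2162     0.1351]
  [   0.3378     1.1486]
x = (I − A)⁻¹ d = adj(I−A)·d / det(I−A), with det(I−A) = 0.7400:
  x_L = (0.90·250 + 0.10·90) / 0.7400 = 234.00 / 0.7400 ≈ 316.22
  x_A = (0.25·250 + 0.85·90) / 0.7400 = 139.00 / 0.7400 ≈ 187.84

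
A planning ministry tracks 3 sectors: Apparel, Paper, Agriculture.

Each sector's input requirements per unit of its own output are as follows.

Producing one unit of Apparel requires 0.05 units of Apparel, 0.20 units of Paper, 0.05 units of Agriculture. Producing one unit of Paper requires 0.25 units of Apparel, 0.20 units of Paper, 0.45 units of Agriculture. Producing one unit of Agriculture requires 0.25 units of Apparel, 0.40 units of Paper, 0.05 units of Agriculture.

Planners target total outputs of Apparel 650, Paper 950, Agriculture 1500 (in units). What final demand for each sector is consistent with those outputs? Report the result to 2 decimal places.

d_1 = 5.00, d_2 = 30.00, d_3 = 965.00

I − A =
  [   0.95    -0.25    -0.25]
  [  -0.20     0.80    -0.40]
  [  -0.05    -0.45     0.95]
d = (I − A) x:
  d_1 = (+0.95)·650 + (-0.25)·950 + (-0.25)·1500 = 5.00
  d_2 = (-0.20)·650 + (+0.80)·950 + (-0.40)·1500 = 30.00
  d_3 = (-0.05)·650 + (-0.45)·950 + (+0.95)·1500 = 965.00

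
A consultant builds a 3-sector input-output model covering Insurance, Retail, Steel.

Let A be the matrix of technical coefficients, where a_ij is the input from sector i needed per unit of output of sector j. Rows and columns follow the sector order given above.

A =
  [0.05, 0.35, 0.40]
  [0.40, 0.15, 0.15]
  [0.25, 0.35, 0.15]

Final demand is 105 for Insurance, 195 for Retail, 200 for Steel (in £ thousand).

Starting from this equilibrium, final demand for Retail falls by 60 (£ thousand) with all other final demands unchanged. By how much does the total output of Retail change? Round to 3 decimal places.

I − A =
  [   0.95    -0.35    -0.40]
  [  -0.40     0.85    -0.15]
  [  -0.25    -0.35     0.85]
Cofactors of I−A, C_ij = (−1)^(i+j)·(minor ij) (rows/columns in the sector order above):
  C_11 = (0.85)(0.85) − (-0.15)(-0.35) = 0.6700
  C_12 = −[(-0.40)(0.85) − (-0.15)(-0.25)] = 0.3775
  C_13 = (-0.40)(-0.35) − (0.85)(-0.25) = 0.3525
  C_21 = −[(-0.35)(0.85) − (-0.40)(-0.35)] = 0.4375
  C_22 = (0.95)(0.85) − (-0.40)(-0.25) = 0.7075
  C_23 = −[(0.95)(-0.35) − (-0.35)(-0.25)] = 0.4200
  C_31 = (-0.35)(-0.15) − (-0.40)(0.85) = 0.3925
  C_32 = −[(0.95)(-0.15) − (-0.40)(-0.40)] = 0.3025
  C_33 = (0.95)(0.85) − (-0.35)(-0.40) = 0.6675
det(I−A) = Σ_j (I−A)_1j·C_1j = (0.95)(0.6700) + (-0.35)(0.3775) + (-0.40)(0.3525) = 0.363375
adj(I−A) = Cᵀ =
  [ 0.6700   0.4375   0.3925]
  [ 0.3775   0.7075   0.3025]
  [ 0.3525   0.4200   0.6675]
(I − A)⁻¹ = adj(I−A) / det(I−A) ≈
  [   1.8438     1.2040     1.0802]
  [   1.0389     1.9470     0.8325]
  [   0.9701     1.1558     1.8369]
Δx = (I − A)⁻¹ Δd with Δd having -60 in the Retail component and 0 elsewhere.
So Δx_R = L_RR · (-60), where L_RR = adj(I−A)_RR / det(I−A) = 0.7075 / 0.363375.
Δx_R = 0.7075 × (-60) / 0.363375 = -42.45 / 0.363375 ≈ -116.821.

Δx_R = -116.821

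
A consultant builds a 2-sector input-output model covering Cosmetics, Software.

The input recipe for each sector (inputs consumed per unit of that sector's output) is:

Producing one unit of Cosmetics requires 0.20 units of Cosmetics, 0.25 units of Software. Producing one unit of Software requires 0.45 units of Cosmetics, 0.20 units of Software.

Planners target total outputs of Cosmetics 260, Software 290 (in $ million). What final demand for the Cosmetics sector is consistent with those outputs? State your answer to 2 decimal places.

I − A =
  [   0.80    -0.45]
  [  -0.25     0.80]
d = (I − A) x:
  d_C = (+0.80)·260 + (-0.45)·290 = 77.50
  d_S = (-0.25)·260 + (+0.80)·290 = 167.00

d_C = 77.50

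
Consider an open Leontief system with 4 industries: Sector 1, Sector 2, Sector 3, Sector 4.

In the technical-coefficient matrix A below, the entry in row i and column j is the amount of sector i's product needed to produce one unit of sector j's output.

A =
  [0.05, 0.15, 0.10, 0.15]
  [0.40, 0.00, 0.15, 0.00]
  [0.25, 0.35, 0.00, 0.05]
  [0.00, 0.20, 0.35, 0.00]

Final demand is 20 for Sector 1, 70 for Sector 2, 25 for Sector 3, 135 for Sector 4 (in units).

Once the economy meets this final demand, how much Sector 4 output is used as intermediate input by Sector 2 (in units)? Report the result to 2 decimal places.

z_42 = 23.23

I − A =
  [   0.95    -0.15    -0.10    -0.15]
  [  -0.40     1.00    -0.15     0.00]
  [  -0.25    -0.35     1.00    -0.05]
  [   0.00    -0.20    -0.35     1.00]
Compute the cofactors C_ij = (−1)^(i+j)·(3×3 minor ij) of I−A; the adjugate is their transpose:
adj(I−A) = Cᵀ =
  [ 0.92850   0.23175   0.17950   0.14825]
  [ 0.43050   0.89525   0.20350   0.07475]
  [ 0.39400   0.38700   0.87800   0.10300]
  [ 0.22400   0.31450   0.34800   0.79550]
det(I−A) = Σ_j (I−A)_1j·C_1j = (0.95)(0.92850) + (-0.15)(0.43050) + (-0.10)(0.39400) + (-0.15)(0.22400) = 0.7445
(I − A)⁻¹ = adj(I−A) / det(I−A) ≈
  [   1.2471     0.3113     0.2411     0.1991]
  [   0.5782     1.2025     0.2733     0.1004]
  [   0.5292     0.5198     1.1793     0.1383]
  [   0.3009     0.4224     0.4674     1.0685]
First solve x = (I − A)⁻¹ d = adj(I−A)·d / det(I−A); in particular x_2 = (0.43050·20 + 0.89525·70 + 0.20350·25 + 0.07475·135) / 0.7445 = 86.45625 / 0.7445 ≈ 116.1266.
Intermediate flow from 4 to 2: z_42 = a_42 · x_2 = 0.20 × 86.45625 / 0.7445 = 17.29125 / 0.7445 ≈ 23.23.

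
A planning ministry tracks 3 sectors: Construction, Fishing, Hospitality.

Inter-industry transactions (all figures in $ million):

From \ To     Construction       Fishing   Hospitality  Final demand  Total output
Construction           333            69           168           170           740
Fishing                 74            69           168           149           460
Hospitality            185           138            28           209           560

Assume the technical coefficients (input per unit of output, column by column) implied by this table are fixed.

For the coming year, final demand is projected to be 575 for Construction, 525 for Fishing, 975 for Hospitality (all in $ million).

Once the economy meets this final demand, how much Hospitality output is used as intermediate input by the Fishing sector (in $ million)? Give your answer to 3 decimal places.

z_HF = 529.207

Technical coefficients a_ij = z_ij / X_j:
  a_CC = 333/740 = 0.45, a_FC = 74/740 = 0.10, a_HC = 185/740 = 0.25
  a_CF = 69/460 = 0.15, a_FF = 69/460 = 0.15, a_HF = 138/460 = 0.30
  a_CH = 168/560 = 0.30, a_FH = 168/560 = 0.30, a_HH = 28/560 = 0.05
I − A =
  [   0.55    -0.15    -0.30]
  [  -0.10     0.85    -0.30]
  [  -0.25    -0.30     0.95]
Cofactors of I−A, C_ij = (−1)^(i+j)·(minor ij) (rows/columns in the sector order above):
  C_11 = (0.85)(0.95) − (-0.30)(-0.30) = 0.7175
  C_12 = −[(-0.10)(0.95) − (-0.30)(-0.25)] = 0.1700
  C_13 = (-0.10)(-0.30) − (0.85)(-0.25) = 0.2425
  C_21 = −[(-0.15)(0.95) − (-0.30)(-0.30)] = 0.2325
  C_22 = (0.55)(0.95) − (-0.30)(-0.25) = 0.4475
  C_23 = −[(0.55)(-0.30) − (-0.15)(-0.25)] = 0.2025
  C_31 = (-0.15)(-0.30) − (-0.30)(0.85) = 0.3000
  C_32 = −[(0.55)(-0.30) − (-0.30)(-0.10)] = 0.1950
  C_33 = (0.55)(0.85) − (-0.15)(-0.10) = 0.4525
det(I−A) = Σ_j (I−A)_1j·C_1j = (0.55)(0.7175) + (-0.15)(0.1700) + (-0.30)(0.2425) = 0.296375
adj(I−A) = Cᵀ =
  [ 0.7175   0.2325   0.3000]
  [ 0.1700   0.4475   0.1950]
  [ 0.2425   0.2025   0.4525]
(I − A)⁻¹ = adj(I−A) / det(I−A) ≈
  [   2.4209     0.7845     1.0122]
  [   0.5736     1.5099     0.6580]
  [   0.8182     0.6833     1.5268]
First solve x = (I − A)⁻¹ d = adj(I−A)·d / det(I−A); in particular x_F = (0.1700·575 + 0.4475·525 + 0.1950·975) / 0.296375 = 522.8125 / 0.296375 ≈ 1764.02362.
Intermediate flow from H to F: z_HF = a_HF · x_F = 0.30 × 522.8125 / 0.296375 = 156.84375 / 0.296375 ≈ 529.207.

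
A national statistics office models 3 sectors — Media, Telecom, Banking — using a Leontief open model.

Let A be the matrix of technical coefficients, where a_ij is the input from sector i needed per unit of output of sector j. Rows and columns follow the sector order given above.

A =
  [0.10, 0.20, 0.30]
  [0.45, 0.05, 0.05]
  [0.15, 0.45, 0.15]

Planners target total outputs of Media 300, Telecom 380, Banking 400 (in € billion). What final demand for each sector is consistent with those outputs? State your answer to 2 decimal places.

d_1 = 74.00, d_2 = 206.00, d_3 = 124.00

I − A =
  [   0.90    -0.20    -0.30]
  [  -0.45     0.95    -0.05]
  [  -0.15    -0.45     0.85]
d = (I − A) x:
  d_1 = (+0.90)·300 + (-0.20)·380 + (-0.30)·400 = 74.00
  d_2 = (-0.45)·300 + (+0.95)·380 + (-0.05)·400 = 206.00
  d_3 = (-0.15)·300 + (-0.45)·380 + (+0.85)·400 = 124.00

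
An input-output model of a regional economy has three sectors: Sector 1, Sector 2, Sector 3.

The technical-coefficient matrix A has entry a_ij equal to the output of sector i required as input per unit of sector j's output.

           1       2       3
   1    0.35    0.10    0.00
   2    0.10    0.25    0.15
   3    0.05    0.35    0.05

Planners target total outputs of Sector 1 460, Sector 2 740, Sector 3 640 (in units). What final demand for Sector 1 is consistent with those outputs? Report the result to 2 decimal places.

I − A =
  [   0.65    -0.10     0.00]
  [  -0.10     0.75    -0.15]
  [  -0.05    -0.35     0.95]
d = (I − A) x:
  d_1 = (+0.65)·460 + (-0.10)·740 + (+0.00)·640 = 225.00
  d_2 = (-0.10)·460 + (+0.75)·740 + (-0.15)·640 = 413.00
  d_3 = (-0.05)·460 + (-0.35)·740 + (+0.95)·640 = 326.00

d_1 = 225.00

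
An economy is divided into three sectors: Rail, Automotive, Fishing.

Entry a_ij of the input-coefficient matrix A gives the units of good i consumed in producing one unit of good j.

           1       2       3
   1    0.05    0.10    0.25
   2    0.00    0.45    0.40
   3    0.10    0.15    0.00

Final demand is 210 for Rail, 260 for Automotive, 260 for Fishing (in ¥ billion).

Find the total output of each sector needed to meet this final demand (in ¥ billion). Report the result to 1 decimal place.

x_1 = 412.7, x_2 = 776.5, x_3 = 417.8

I − A =
  [   0.95    -0.10    -0.25]
  [   0.00     0.55    -0.40]
  [  -0.10    -0.15     1.00]
Cofactors of I−A, C_ij = (−1)^(i+j)·(minor ij) (rows/columns in the sector order above):
  C_11 = (0.55)(1.00) − (-0.40)(-0.15) = 0.4900
  C_12 = −[(0.00)(1.00) − (-0.40)(-0.10)] = 0.0400
  C_13 = (0.00)(-0.15) − (0.55)(-0.10) = 0.0550
  C_21 = −[(-0.10)(1.00) − (-0.25)(-0.15)] = 0.1375
  C_22 = (0.95)(1.00) − (-0.25)(-0.10) = 0.9250
  C_23 = −[(0.95)(-0.15) − (-0.10)(-0.10)] = 0.1525
  C_31 = (-0.10)(-0.40) − (-0.25)(0.55) = 0.1775
  C_32 = −[(0.95)(-0.40) − (-0.25)(0.00)] = 0.3800
  C_33 = (0.95)(0.55) − (-0.10)(0.00) = 0.5225
det(I−A) = Σ_j (I−A)_1j·C_1j = (0.95)(0.4900) + (-0.10)(0.0400) + (-0.25)(0.0550) = 0.44775
adj(I−A) = Cᵀ =
  [ 0.4900   0.1375   0.1775]
  [ 0.0400   0.9250   0.3800]
  [ 0.0550   0.1525   0.5225]
(I − A)⁻¹ = adj(I−A) / det(I−A) ≈
  [   1.0944     0.3071     0.3964]
  [   0.0893     2.0659     0.8487]
  [   0.1228     0.3406     1.1669]
x = (I − A)⁻¹ d = adj(I−A)·d / det(I−A), with det(I−A) = 0.44775:
  x_1 = (0.4900·210 + 0.1375·260 + 0.1775·260) / 0.44775 = 184.80 / 0.44775 ≈ 412.7
  x_2 = (0.0400·210 + 0.9250·260 + 0.3800·260) / 0.44775 = 347.70 / 0.44775 ≈ 776.5
  x_3 = (0.0550·210 + 0.1525·260 + 0.5225·260) / 0.44775 = 187.05 / 0.44775 ≈ 417.8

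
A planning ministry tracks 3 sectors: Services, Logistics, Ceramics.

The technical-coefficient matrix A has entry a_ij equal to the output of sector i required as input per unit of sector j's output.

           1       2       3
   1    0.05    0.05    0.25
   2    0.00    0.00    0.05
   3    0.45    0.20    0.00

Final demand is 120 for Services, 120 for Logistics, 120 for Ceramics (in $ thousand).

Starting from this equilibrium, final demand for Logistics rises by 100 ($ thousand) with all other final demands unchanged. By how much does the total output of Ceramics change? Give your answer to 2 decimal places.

Δx_3 = 25.70

I − A =
  [   0.95    -0.05    -0.25]
  [   0.00     1.00    -0.05]
  [  -0.45    -0.20     1.00]
Cofactors of I−A, C_ij = (−1)^(i+j)·(minor ij) (rows/columns in the sector order above):
  C_11 = (1.00)(1.00) − (-0.05)(-0.20) = 0.9900
  C_12 = −[(0.00)(1.00) − (-0.05)(-0.45)] = 0.0225
  C_13 = (0.00)(-0.20) − (1.00)(-0.45) = 0.4500
  C_21 = −[(-0.05)(1.00) − (-0.25)(-0.20)] = 0.1000
  C_22 = (0.95)(1.00) − (-0.25)(-0.45) = 0.8375
  C_23 = −[(0.95)(-0.20) − (-0.05)(-0.45)] = 0.2125
  C_31 = (-0.05)(-0.05) − (-0.25)(1.00) = 0.2525
  C_32 = −[(0.95)(-0.05) − (-0.25)(0.00)] = 0.0475
  C_33 = (0.95)(1.00) − (-0.05)(0.00) = 0.9500
det(I−A) = Σ_j (I−A)_1j·C_1j = (0.95)(0.9900) + (-0.05)(0.0225) + (-0.25)(0.4500) = 0.826875
adj(I−A) = Cᵀ =
  [ 0.9900   0.1000   0.2525]
  [ 0.0225   0.8375   0.0475]
  [ 0.4500   0.2125   0.9500]
(I − A)⁻¹ = adj(I−A) / det(I−A) ≈
  [   1.1973     0.1209     0.3054]
  [   0.0272     1.0128     0.0574]
  [   0.5442     0.2570     1.1489]
Δx = (I − A)⁻¹ Δd with Δd having +100 in the Logistics component and 0 elsewhere.
So Δx_3 = L_32 · (+100), where L_32 = adj(I−A)_32 / det(I−A) = 0.2125 / 0.826875.
Δx_3 = 0.2125 × (+100) / 0.826875 = 21.25 / 0.826875 ≈ 25.70.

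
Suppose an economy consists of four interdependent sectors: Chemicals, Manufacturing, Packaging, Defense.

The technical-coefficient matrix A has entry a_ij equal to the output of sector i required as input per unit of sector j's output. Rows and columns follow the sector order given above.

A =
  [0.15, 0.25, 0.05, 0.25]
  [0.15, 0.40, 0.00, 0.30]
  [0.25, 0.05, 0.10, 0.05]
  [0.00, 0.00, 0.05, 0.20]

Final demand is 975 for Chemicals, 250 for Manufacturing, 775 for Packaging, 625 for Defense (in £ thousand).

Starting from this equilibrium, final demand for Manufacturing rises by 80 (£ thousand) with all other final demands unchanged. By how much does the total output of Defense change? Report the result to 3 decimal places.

I − A =
  [   0.85    -0.25    -0.05    -0.25]
  [  -0.15     0.60     0.00    -0.30]
  [  -0.25    -0.05     0.90    -0.05]
  [   0.00     0.00    -0.05     0.80]
Compute the cofactors C_ij = (−1)^(i+j)·(3×3 minor ij) of I−A; the adjugate is their transpose:
adj(I−A) = Cᵀ =
  [ 0.429750   0.182000   0.035250   0.204750]
  [ 0.111375   0.596750   0.020625   0.259875]
  [ 0.126000   0.084000   0.378000   0.094500]
  [ 0.007875   0.005250   0.023625   0.417375]
det(I−A) = Σ_j (I−A)_1j·C_1j = (0.85)(0.429750) + (-0.25)(0.111375) + (-0.05)(0.126000) + (-0.25)(0.007875) = 0.329175
(I − A)⁻¹ = adj(I−A) / det(I−A) ≈
  [   1.3055     0.5529     0.1071     0.6220]
  [   0.3383     1.8129     0.0627     0.7895]
  [   0.3828     0.2552     1.1483     0.2871]
  [   0.0239     0.0159     0.0718     1.2679]
Δx = (I − A)⁻¹ Δd with Δd having +80 in the Manufacturing component and 0 elsewhere.
So Δx_D = L_DM · (+80), where L_DM = adj(I−A)_DM / det(I−A) = 0.005250 / 0.329175.
Δx_D = 0.005250 × (+80) / 0.329175 = 0.42 / 0.329175 ≈ 1.276.

Δx_D = 1.276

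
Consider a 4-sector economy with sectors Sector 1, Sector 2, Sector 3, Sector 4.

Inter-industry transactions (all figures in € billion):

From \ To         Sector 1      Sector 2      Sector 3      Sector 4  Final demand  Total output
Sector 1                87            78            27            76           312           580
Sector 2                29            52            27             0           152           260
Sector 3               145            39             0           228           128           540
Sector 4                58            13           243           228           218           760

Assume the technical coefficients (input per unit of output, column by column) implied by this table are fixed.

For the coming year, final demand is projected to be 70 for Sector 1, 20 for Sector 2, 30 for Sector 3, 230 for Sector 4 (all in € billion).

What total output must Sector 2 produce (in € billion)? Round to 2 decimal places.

Technical coefficients a_ij = z_ij / X_j:
  a_11 = 87/580 = 0.15, a_21 = 29/580 = 0.05, a_31 = 145/580 = 0.25, a_41 = 58/580 = 0.10
  a_12 = 78/260 = 0.30, a_22 = 52/260 = 0.20, a_32 = 39/260 = 0.15, a_42 = 13/260 = 0.05
  a_13 = 27/540 = 0.05, a_23 = 27/540 = 0.05, a_33 = 0/540 = 0.00, a_43 = 243/540 = 0.45
  a_14 = 76/760 = 0.10, a_24 = 0/760 = 0.00, a_34 = 228/760 = 0.30, a_44 = 228/760 = 0.30
I − A =
  [   0.85    -0.30    -0.05    -0.10]
  [  -0.05     0.80    -0.05     0.00]
  [  -0.25    -0.15     1.00    -0.30]
  [  -0.10    -0.05    -0.45     0.70]
Compute the cofactors C_ij = (−1)^(i+j)·(3×3 minor ij) of I−A; the adjugate is their transpose:
adj(I−A) = Cᵀ =
  [ 0.44600   0.18725   0.07475   0.09575]
  [ 0.03850   0.44875   0.03325   0.01975]
  [ 0.17000   0.16325   0.45725   0.22025]
  [ 0.17575   0.16375   0.30700   0.64450]
det(I−A) = Σ_j (I−A)_1j·C_1j = (0.85)(0.44600) + (-0.30)(0.03850) + (-0.05)(0.17000) + (-0.10)(0.17575) = 0.341475
(I − A)⁻¹ = adj(I−A) / det(I−A) ≈
  [   1.3061     0.5484     0.2189     0.2804]
  [   0.1127     1.3142     0.0974     0.0578]
  [   0.4978     0.4781     1.3390     0.6450]
  [   0.5147     0.4795     0.8990     1.8874]
x = (I − A)⁻¹ d = adj(I−A)·d / det(I−A), with det(I−A) = 0.341475:
  x_1 = (0.44600·70 + 0.18725·20 + 0.07475·30 + 0.09575·230) / 0.341475 = 59.23 / 0.341475 ≈ 173.45
  x_2 = (0.03850·70 + 0.44875·20 + 0.03325·30 + 0.01975·230) / 0.341475 = 17.21 / 0.341475 ≈ 50.40
  x_3 = (0.17000·70 + 0.16325·20 + 0.45725·30 + 0.22025·230) / 0.341475 = 79.54 / 0.341475 ≈ 232.93
  x_4 = (0.17575·70 + 0.16375·20 + 0.30700·30 + 0.64450·230) / 0.341475 = 173.0225 / 0.341475 ≈ 506.69

x_2 = 50.40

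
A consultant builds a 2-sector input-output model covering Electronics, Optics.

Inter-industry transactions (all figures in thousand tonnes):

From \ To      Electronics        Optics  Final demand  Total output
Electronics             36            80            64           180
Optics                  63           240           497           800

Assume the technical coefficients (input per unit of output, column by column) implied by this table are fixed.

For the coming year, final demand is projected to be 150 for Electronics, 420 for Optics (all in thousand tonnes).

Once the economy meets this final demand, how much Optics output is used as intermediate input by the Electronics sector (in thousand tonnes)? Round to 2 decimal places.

Technical coefficients a_ij = z_ij / X_j:
  a_EE = 36/180 = 0.20, a_OE = 63/180 = 0.35
  a_EO = 80/800 = 0.10, a_OO = 240/800 = 0.30
I − A =
  [   0.80    -0.10]
  [  -0.35     0.70]
det(I−A) = (0.80)(0.70) − (-0.10)(-0.35) = 0.5250
adj(I−A) = [[0.70, 0.10], [0.35, 0.80]]
(I − A)⁻¹ = adj(I−A) / det(I−A) ≈
  [   1.3333     0.1905]
  [   0.6667     1.5238]
First solve x = (I − A)⁻¹ d = adj(I−A)·d / det(I−A); in particular x_E = (0.70·150 + 0.10·420) / 0.5250 = 147.00 / 0.5250 = 280.0000.
Intermediate flow from O to E: z_OE = a_OE · x_E = 0.35 × 147.00 / 0.5250 = 51.45 / 0.5250 = 98.00.

z_OE = 98.00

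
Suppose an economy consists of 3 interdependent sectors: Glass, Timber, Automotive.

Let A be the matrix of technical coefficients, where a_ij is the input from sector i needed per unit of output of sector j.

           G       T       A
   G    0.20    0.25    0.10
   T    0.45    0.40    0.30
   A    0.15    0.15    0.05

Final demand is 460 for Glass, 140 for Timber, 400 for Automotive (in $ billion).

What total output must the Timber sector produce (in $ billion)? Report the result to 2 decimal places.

I − A =
  [   0.80    -0.25    -0.10]
  [  -0.45     0.60    -0.30]
  [  -0.15    -0.15     0.95]
Cofactors of I−A, C_ij = (−1)^(i+j)·(minor ij) (rows/columns in the sector order above):
  C_11 = (0.60)(0.95) − (-0.30)(-0.15) = 0.5250
  C_12 = −[(-0.45)(0.95) − (-0.30)(-0.15)] = 0.4725
  C_13 = (-0.45)(-0.15) − (0.60)(-0.15) = 0.1575
  C_21 = −[(-0.25)(0.95) − (-0.10)(-0.15)] = 0.2525
  C_22 = (0.80)(0.95) − (-0.10)(-0.15) = 0.7450
  C_23 = −[(0.80)(-0.15) − (-0.25)(-0.15)] = 0.1575
  C_31 = (-0.25)(-0.30) − (-0.10)(0.60) = 0.1350
  C_32 = −[(0.80)(-0.30) − (-0.10)(-0.45)] = 0.2850
  C_33 = (0.80)(0.60) − (-0.25)(-0.45) = 0.3675
det(I−A) = Σ_j (I−A)_1j·C_1j = (0.80)(0.5250) + (-0.25)(0.4725) + (-0.10)(0.1575) = 0.286125
adj(I−A) = Cᵀ =
  [ 0.5250   0.2525   0.1350]
  [ 0.4725   0.7450   0.2850]
  [ 0.1575   0.1575   0.3675]
(I − A)⁻¹ = adj(I−A) / det(I−A) ≈
  [   1.8349     0.8825     0.4718]
  [   1.6514     2.6038     0.9961]
  [   0.5505     0.5505     1.2844]
x = (I − A)⁻¹ d = adj(I−A)·d / det(I−A), with det(I−A) = 0.286125:
  x_G = (0.5250·460 + 0.2525·140 + 0.1350·400) / 0.286125 = 330.85 / 0.286125 ≈ 1156.31
  x_T = (0.4725·460 + 0.7450·140 + 0.2850·400) / 0.286125 = 435.65 / 0.286125 ≈ 1522.59
  x_A = (0.1575·460 + 0.1575·140 + 0.3675·400) / 0.286125 = 241.50 / 0.286125 ≈ 844.04

x_T = 1522.59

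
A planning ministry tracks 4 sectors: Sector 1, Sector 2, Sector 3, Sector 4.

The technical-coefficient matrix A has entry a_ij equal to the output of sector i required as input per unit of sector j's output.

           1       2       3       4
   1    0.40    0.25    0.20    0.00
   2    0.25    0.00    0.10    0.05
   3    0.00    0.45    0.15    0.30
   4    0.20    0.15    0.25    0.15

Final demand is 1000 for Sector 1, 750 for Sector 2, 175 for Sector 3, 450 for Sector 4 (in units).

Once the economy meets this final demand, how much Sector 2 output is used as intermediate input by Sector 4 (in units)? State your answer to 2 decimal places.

z_24 = 106.75

I − A =
  [   0.60    -0.25    -0.20     0.00]
  [  -0.25     1.00    -0.10    -0.05]
  [   0.00    -0.45     0.85    -0.30]
  [  -0.20    -0.15    -0.25     0.85]
Compute the cofactors C_ij = (−1)^(i+j)·(3×3 minor ij) of I−A; the adjugate is their transpose:
adj(I−A) = Cᵀ =
  [ 0.592750   0.247375   0.192875   0.082625]
  [ 0.176375   0.376500   0.103000   0.058500]
  [ 0.171375   0.271500   0.449875   0.174750]
  [ 0.221000   0.204500   0.195875   0.407375]
det(I−A) = Σ_j (I−A)_1j·C_1j = (0.60)(0.592750) + (-0.25)(0.176375) + (-0.20)(0.171375) + (0.00)(0.221000) = 0.27728125
(I − A)⁻¹ = adj(I−A) / det(I−A) ≈
  [   2.1377     0.8921     0.6956     0.2980]
  [   0.6361     1.3578     0.3715     0.2110]
  [   0.6181     0.9792     1.6225     0.6302]
  [   0.7970     0.7375     0.7064     1.4692]
First solve x = (I − A)⁻¹ d = adj(I−A)·d / det(I−A); in particular x_4 = (0.221000·1000 + 0.204500·750 + 0.195875·175 + 0.407375·450) / 0.27728125 = 591.971875 / 0.27728125 ≈ 2134.9149.
Intermediate flow from 2 to 4: z_24 = a_24 · x_4 = 0.05 × 591.971875 / 0.27728125 = 29.59859375 / 0.27728125 ≈ 106.75.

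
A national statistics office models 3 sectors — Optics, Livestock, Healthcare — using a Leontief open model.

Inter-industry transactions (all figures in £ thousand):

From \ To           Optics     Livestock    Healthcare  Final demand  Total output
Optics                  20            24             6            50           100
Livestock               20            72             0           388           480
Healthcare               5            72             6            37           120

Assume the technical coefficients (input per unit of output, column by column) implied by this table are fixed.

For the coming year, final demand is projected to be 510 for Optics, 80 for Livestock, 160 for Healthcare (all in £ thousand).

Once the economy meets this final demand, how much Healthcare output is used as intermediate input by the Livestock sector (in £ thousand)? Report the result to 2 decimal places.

z_HL = 37.71

Technical coefficients a_ij = z_ij / X_j:
  a_OO = 20/100 = 0.20, a_LO = 20/100 = 0.20, a_HO = 5/100 = 0.05
  a_OL = 24/480 = 0.05, a_LL = 72/480 = 0.15, a_HL = 72/480 = 0.15
  a_OH = 6/120 = 0.05, a_LH = 0/120 = 0.00, a_HH = 6/120 = 0.05
I − A =
  [   0.80    -0.05    -0.05]
  [  -0.20     0.85     0.00]
  [  -0.05    -0.15     0.95]
Cofactors of I−A, C_ij = (−1)^(i+j)·(minor ij) (rows/columns in the sector order above):
  C_11 = (0.85)(0.95) − (0.00)(-0.15) = 0.8075
  C_12 = −[(-0.20)(0.95) − (0.00)(-0.05)] = 0.1900
  C_13 = (-0.20)(-0.15) − (0.85)(-0.05) = 0.0725
  C_21 = −[(-0.05)(0.95) − (-0.05)(-0.15)] = 0.0550
  C_22 = (0.80)(0.95) − (-0.05)(-0.05) = 0.7575
  C_23 = −[(0.80)(-0.15) − (-0.05)(-0.05)] = 0.1225
  C_31 = (-0.05)(0.00) − (-0.05)(0.85) = 0.0425
  C_32 = −[(0.80)(0.00) − (-0.05)(-0.20)] = 0.0100
  C_33 = (0.80)(0.85) − (-0.05)(-0.20) = 0.6700
det(I−A) = Σ_j (I−A)_1j·C_1j = (0.80)(0.8075) + (-0.05)(0.1900) + (-0.05)(0.0725) = 0.632875
adj(I−A) = Cᵀ =
  [ 0.8075   0.0550   0.0425]
  [ 0.1900   0.7575   0.0100]
  [ 0.0725   0.1225   0.6700]
(I − A)⁻¹ = adj(I−A) / det(I−A) ≈
  [   1.2759     0.0869     0.0672]
  [   0.3002     1.1969     0.0158]
  [   0.1146     0.1936     1.0587]
First solve x = (I − A)⁻¹ d = adj(I−A)·d / det(I−A); in particular x_L = (0.1900·510 + 0.7575·80 + 0.0100·160) / 0.632875 = 159.10 / 0.632875 ≈ 251.3925.
Intermediate flow from H to L: z_HL = a_HL · x_L = 0.15 × 159.10 / 0.632875 = 23.865 / 0.632875 ≈ 37.71.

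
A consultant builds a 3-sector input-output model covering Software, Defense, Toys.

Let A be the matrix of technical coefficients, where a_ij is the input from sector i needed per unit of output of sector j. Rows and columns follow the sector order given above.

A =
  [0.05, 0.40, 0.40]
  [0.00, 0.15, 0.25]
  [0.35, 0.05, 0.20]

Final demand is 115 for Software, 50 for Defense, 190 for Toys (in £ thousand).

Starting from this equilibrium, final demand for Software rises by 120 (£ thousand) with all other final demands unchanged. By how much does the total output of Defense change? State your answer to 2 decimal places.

I − A =
  [   0.95    -0.40    -0.40]
  [   0.00     0.85    -0.25]
  [  -0.35    -0.05     0.80]
Cofactors of I−A, C_ij = (−1)^(i+j)·(minor ij) (rows/columns in the sector order above):
  C_11 = (0.85)(0.80) − (-0.25)(-0.05) = 0.6675
  C_12 = −[(0.00)(0.80) − (-0.25)(-0.35)] = 0.0875
  C_13 = (0.00)(-0.05) − (0.85)(-0.35) = 0.2975
  C_21 = −[(-0.40)(0.80) − (-0.40)(-0.05)] = 0.3400
  C_22 = (0.95)(0.80) − (-0.40)(-0.35) = 0.6200
  C_23 = −[(0.95)(-0.05) − (-0.40)(-0.35)] = 0.1875
  C_31 = (-0.40)(-0.25) − (-0.40)(0.85) = 0.4400
  C_32 = −[(0.95)(-0.25) − (-0.40)(0.00)] = 0.2375
  C_33 = (0.95)(0.85) − (-0.40)(0.00) = 0.8075
det(I−A) = Σ_j (I−A)_1j·C_1j = (0.95)(0.6675) + (-0.40)(0.0875) + (-0.40)(0.2975) = 0.480125
adj(I−A) = Cᵀ =
  [ 0.6675   0.3400   0.4400]
  [ 0.0875   0.6200   0.2375]
  [ 0.2975   0.1875   0.8075]
(I − A)⁻¹ = adj(I−A) / det(I−A) ≈
  [   1.3903     0.7081     0.9164]
  [   0.1822     1.2913     0.4947]
  [   0.6196     0.3905     1.6819]
Δx = (I − A)⁻¹ Δd with Δd having +120 in the Software component and 0 elsewhere.
So Δx_2 = L_21 · (+120), where L_21 = adj(I−A)_21 / det(I−A) = 0.0875 / 0.480125.
Δx_2 = 0.0875 × (+120) / 0.480125 = 10.50 / 0.480125 ≈ 21.87.

Δx_2 = 21.87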